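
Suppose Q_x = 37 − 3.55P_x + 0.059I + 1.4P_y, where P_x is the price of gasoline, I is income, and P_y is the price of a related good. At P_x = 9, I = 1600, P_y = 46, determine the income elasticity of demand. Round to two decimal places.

First evaluate Q_x: 37 − 3.55(9) + 0.059(1600) + 1.4(46) = 37 − 31.95 + 94.4 + 64.4 = 163.85.
∂Q_x/∂I = +0.059, so E_I = 0.059·(1600/163.85) ≈ 0.58.
E_I ∈ (0,1): normal good (necessity).

0.58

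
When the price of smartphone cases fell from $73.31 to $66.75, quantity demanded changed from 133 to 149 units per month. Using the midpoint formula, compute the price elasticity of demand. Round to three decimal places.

%Δq = (149 − 133)/[(133 + 149)/2] = 16/141 ≈ 0.1135.
%Δp = (66.75 − 73.31)/[(73.31 + 66.75)/2] = -6.56/70.03 ≈ -0.0937.
Arc elasticity E = %Δq/%Δp ≈ 0.1135/-0.0937 ≈ -1.211.
|E| > 1: demand is elastic over this range.

-1.211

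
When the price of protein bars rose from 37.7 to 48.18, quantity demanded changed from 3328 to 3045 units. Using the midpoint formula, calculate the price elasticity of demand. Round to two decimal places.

-0.36

%ΔQ = (3045 − 3328)/[(3328 + 3045)/2] = -283/3186.5 ≈ -0.0888.
%ΔP = (48.18 − 37.7)/[(37.7 + 48.18)/2] = 10.48/42.94 ≈ 0.2441.
Arc elasticity E = %ΔQ/%ΔP ≈ -0.0888/0.2441 ≈ -0.36.
|E| < 1: demand is inelastic over this range.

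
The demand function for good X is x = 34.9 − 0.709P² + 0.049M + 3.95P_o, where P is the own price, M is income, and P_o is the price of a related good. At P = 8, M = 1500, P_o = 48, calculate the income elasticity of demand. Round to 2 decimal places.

0.29

Evaluating quantity at (P, M, P_o) gives x = 34.9 − 0.709(8)² + 0.049(1500) + 3.95(48) = 34.9 − 45.376 + 73.5 + 189.6 = 252.624.
∂x/∂M = +0.049, so E_I = 0.049·(1500/252.624) ≈ 0.29.
E_I ∈ (0,1): normal good (necessity).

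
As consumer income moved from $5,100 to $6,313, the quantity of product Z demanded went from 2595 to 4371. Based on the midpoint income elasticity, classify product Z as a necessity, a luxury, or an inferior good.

luxury

%ΔQ = (4371 − 2595)/[(2595+4371)/2] = 1776/3483 ≈ 0.5099.
%ΔY = (6,313 − 5,100)/[(5,100+6,313)/2] = 1213/5706.5 ≈ 0.2126.
E_I = %ΔQ/%ΔY ≈ 2.399.
E_I > 1: normal good (luxury).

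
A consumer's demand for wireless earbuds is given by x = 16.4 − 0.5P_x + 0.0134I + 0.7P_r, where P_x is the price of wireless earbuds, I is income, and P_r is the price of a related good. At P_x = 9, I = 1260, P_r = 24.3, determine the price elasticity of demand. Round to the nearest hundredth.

-0.10

First evaluate x: 16.4 − 0.5(9) + 0.0134(1260) + 0.7(24.3) = 16.4 − 4.5 + 16.884 + 17.01 = 45.794.
∂x/∂P_x = −0.5, so E_p = (−0.5)·(9/45.794) ≈ -0.10.
|E_p| < 1: demand is inelastic.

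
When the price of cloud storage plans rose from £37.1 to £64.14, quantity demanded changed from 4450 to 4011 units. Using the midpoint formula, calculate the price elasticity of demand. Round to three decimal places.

-0.194

%Δq = (4011 − 4450)/[(4450 + 4011)/2] = -439/4230.5 ≈ -0.1038.
%Δp = (64.14 − 37.1)/[(37.1 + 64.14)/2] = 27.04/50.62 ≈ 0.5342.
Arc elasticity E = %Δq/%Δp ≈ -0.1038/0.5342 ≈ -0.194.
|E| < 1: demand is inelastic over this range.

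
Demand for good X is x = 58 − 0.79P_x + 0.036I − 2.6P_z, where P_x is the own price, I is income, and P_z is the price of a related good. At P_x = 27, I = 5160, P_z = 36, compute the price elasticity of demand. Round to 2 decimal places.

Evaluating quantity at (P_x, I, P_z) gives x = 58 − 0.79(27) + 0.036(5160) − 2.6(36) = 58 − 21.33 + 185.76 − 93.6 = 128.83.
∂x/∂P_x = −0.79, so E_p = (−0.79)·(27/128.83) ≈ -0.17.
|E_p| < 1: demand is inelastic.

-0.17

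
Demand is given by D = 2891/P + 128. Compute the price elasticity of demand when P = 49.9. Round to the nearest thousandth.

-0.312

At P = 49.9, D = 185.9359.
dD/dP = −2891/P² = −1.161.
Point elasticity E = (dD/dP)·(P/D) = -1.161 × 49.9/185.9359 ≈ -0.312.
|E| < 1, so demand is inelastic at this price.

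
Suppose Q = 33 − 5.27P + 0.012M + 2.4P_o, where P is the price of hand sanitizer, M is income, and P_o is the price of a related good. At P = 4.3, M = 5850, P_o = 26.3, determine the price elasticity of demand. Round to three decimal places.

-0.158

Q = 33 − 5.27(4.3) + 0.012(5850) + 2.4(26.3) = 33 − 22.661 + 70.2 + 63.12 = 143.659.
∂Q/∂P = −5.27, so E_p = (−5.27)·(4.3/143.659) ≈ -0.158.
|E_p| < 1: demand is inelastic.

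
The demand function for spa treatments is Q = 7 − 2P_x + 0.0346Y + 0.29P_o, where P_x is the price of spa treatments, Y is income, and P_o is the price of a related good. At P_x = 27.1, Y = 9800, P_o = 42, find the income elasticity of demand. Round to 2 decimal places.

1.12

First evaluate Q: 7 − 2(27.1) + 0.0346(9800) + 0.29(42) = 7 − 54.2 + 339.08 + 12.18 = 304.06.
∂Q/∂Y = +0.0346, so E_I = 0.0346·(9800/304.06) ≈ 1.12.
E_I > 1: normal good (luxury).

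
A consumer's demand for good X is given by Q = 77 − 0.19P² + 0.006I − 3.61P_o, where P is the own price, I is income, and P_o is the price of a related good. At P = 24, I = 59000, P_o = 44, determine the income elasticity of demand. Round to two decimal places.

Substituting, Q = 77 − 0.19(24)² + 0.006(59000) − 3.61(44) = 77 − 109.44 + 354 − 158.84 = 162.72.
∂Q/∂I = +0.006, so E_I = 0.006·(59000/162.72) ≈ 2.18.
E_I > 1: normal good (luxury).

2.18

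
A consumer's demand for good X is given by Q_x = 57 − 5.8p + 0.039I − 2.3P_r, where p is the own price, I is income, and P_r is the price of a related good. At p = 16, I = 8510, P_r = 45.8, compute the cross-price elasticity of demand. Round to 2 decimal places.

-0.55

Substituting, Q_x = 57 − 5.8(16) + 0.039(8510) − 2.3(45.8) = 57 − 92.8 + 331.89 − 105.34 = 190.75.
∂Q_x/∂P_r = −2.3, so E_xy = -2.3·(45.8/190.75) ≈ -0.55.
E_xy < 0: the goods are complements.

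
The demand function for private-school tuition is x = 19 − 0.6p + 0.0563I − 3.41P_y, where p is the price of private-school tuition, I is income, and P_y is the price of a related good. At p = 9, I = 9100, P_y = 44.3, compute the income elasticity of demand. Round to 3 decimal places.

1.367

Evaluating quantity at (p, I, P_y) gives x = 19 − 0.6(9) + 0.0563(9100) − 3.41(44.3) = 19 − 5.4 + 512.33 − 151.063 = 374.867.
∂x/∂I = +0.0563, so E_I = 0.0563·(9100/374.867) ≈ 1.367.
E_I > 1: normal good (luxury).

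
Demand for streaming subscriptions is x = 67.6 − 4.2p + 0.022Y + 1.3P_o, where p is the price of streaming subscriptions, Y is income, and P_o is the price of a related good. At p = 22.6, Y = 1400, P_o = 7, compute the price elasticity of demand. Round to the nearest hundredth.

First evaluate x: 67.6 − 4.2(22.6) + 0.022(1400) + 1.3(7) = 67.6 − 94.92 + 30.8 + 9.1 = 12.58.
∂x/∂p = −4.2, so E_p = (−4.2)·(22.6/12.58) ≈ -7.55.
|E_p| > 1: demand is elastic.

-7.55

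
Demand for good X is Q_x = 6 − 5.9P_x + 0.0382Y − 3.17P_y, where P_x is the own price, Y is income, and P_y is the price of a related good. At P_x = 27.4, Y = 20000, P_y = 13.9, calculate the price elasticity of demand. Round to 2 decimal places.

First evaluate Q_x: 6 − 5.9(27.4) + 0.0382(20000) − 3.17(13.9) = 6 − 161.66 + 764 − 44.063 = 564.277.
∂Q_x/∂P_x = −5.9, so E_p = (−5.9)·(27.4/564.277) ≈ -0.29.
|E_p| < 1: demand is inelastic.

-0.29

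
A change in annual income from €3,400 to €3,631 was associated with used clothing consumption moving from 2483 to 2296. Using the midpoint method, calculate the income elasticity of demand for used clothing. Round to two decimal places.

-1.19

%ΔQ = (2296 − 2483)/[(2483+2296)/2] = -187/2389.5 ≈ -0.0783.
%ΔI = (3,631 − 3,400)/[(3,400+3,631)/2] = 231/3515.5 ≈ 0.0657.
E_I = %ΔQ/%ΔI ≈ -1.19.
E_I < 0: inferior good.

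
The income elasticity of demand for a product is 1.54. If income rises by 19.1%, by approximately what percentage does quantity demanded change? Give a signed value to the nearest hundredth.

29.41

%ΔQ ≈ E × %ΔI = (1.54) × (19.1%) ≈ 29.41%.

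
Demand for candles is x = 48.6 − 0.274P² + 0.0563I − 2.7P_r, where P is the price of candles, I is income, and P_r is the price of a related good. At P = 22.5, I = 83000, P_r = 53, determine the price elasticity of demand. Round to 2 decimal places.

x = 48.6 − 0.274(22.5)² + 0.0563(83000) − 2.7(53) = 48.6 − 138.7125 + 4672.9 − 143.1 = 4439.6875.
∂x/∂P = −2·0.274·P = -12.33, so E_p = -12.33·(22.5/4439.6875) ≈ -0.06.
|E_p| < 1: demand is inelastic.

-0.06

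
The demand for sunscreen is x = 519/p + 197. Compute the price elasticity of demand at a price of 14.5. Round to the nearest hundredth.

-0.15

At p = 14.5, x = 232.7931.
dx/dp = −519/p² = −2.4685.
Point elasticity E = (dx/dp)·(p/x) = -2.4685 × 14.5/232.7931 ≈ -0.15.
|E| < 1, so demand is inelastic at this price.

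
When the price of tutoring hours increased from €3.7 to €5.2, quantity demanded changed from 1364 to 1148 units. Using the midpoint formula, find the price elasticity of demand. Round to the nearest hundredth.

-0.51

%Δq = (1148 − 1364)/[(1364 + 1148)/2] = -216/1256 ≈ -0.1720.
%ΔP = (5.2 − 3.7)/[(3.7 + 5.2)/2] = 1.5/4.45 ≈ 0.3371.
Arc elasticity E = %Δq/%ΔP ≈ -0.1720/0.3371 ≈ -0.51.
|E| < 1: demand is inelastic over this range.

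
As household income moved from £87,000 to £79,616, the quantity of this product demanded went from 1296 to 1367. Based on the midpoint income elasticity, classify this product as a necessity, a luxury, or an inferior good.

%ΔQ = (1367 − 1296)/[(1296+1367)/2] = 71/1331.5 ≈ 0.0533.
%ΔI = (79,616 − 87,000)/[(87,000+79,616)/2] = -7384/83308 ≈ -0.0886.
E_I = %ΔQ/%ΔI ≈ -0.602.
E_I < 0: inferior good.

inferior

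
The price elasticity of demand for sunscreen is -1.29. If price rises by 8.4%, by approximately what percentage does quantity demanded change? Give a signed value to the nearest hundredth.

-10.84

%ΔQ ≈ E × %ΔP = (-1.29) × (8.4%) ≈ -10.84%.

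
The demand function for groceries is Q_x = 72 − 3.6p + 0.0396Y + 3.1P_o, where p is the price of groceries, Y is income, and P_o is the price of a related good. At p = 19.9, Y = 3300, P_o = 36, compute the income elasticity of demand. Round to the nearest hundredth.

Evaluating quantity at (p, Y, P_o) gives Q_x = 72 − 3.6(19.9) + 0.0396(3300) + 3.1(36) = 72 − 71.64 + 130.68 + 111.6 = 242.64.
∂Q_x/∂Y = +0.0396, so E_I = 0.0396·(3300/242.64) ≈ 0.54.
E_I ∈ (0,1): normal good (necessity).

0.54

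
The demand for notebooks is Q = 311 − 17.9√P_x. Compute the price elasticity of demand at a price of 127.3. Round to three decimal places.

-0.926

At P_x = 127.3, Q = 109.0391.
dQ/dP_x = −17.9/(2√P_x) = −17.9/(2·11.2827).
Point elasticity E = (dQ/dP_x)·(P_x/Q) = -0.7932 × 127.3/109.0391 ≈ -0.926.
|E| < 1, so demand is inelastic at this price.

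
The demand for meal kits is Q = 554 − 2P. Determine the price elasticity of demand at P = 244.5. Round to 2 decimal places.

-7.52

At P = 244.5, Q = 65.
dQ/dP = −2.
Point elasticity E = (dQ/dP)·(P/Q) = -2 × 244.5/65 ≈ -7.52.
|E| > 1, so demand is elastic at this price.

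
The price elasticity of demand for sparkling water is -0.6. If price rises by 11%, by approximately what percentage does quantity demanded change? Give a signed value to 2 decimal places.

-6.60

%ΔQ ≈ E × %ΔP = (-0.6) × (11%) = -6.60%.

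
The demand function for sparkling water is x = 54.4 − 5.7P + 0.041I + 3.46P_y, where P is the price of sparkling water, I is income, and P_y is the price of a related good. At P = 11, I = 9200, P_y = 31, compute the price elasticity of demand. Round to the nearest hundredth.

-0.13

At the given point, x = 54.4 − 5.7(11) + 0.041(9200) + 3.46(31) = 54.4 − 62.7 + 377.2 + 107.26 = 476.16.
∂x/∂P = −5.7, so E_p = (−5.7)·(11/476.16) ≈ -0.13.
|E_p| < 1: demand is inelastic.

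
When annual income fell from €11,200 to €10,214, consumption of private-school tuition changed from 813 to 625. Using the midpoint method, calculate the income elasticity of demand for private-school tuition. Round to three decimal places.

%ΔQ = (625 − 813)/[(813+625)/2] = -188/719 ≈ -0.2615.
%ΔI = (10,214 − 11,200)/[(11,200+10,214)/2] = -986/10707 ≈ -0.0921.
E_I = %ΔQ/%ΔI ≈ 2.839.
E_I > 1: normal good (luxury).

2.839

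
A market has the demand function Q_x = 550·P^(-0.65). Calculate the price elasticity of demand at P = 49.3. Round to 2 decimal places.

-0.65

For a Cobb–Douglas (constant-elasticity) form Q_x = A·P^α·…, the elasticity with respect to P equals the exponent α at every point.
Here the exponent on P is -0.65, so the price elasticity of demand is -0.65.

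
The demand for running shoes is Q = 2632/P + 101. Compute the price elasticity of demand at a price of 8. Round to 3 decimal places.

-0.765

At P = 8, Q = 430.
dQ/dP = −2632/P² = −41.125.
Point elasticity E = (dQ/dP)·(P/Q) = -41.125 × 8/430 ≈ -0.765.
|E| < 1, so demand is inelastic at this price.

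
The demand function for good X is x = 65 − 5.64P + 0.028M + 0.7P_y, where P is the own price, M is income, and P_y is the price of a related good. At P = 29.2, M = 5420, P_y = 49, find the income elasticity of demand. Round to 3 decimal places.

1.757

x = 65 − 5.64(29.2) + 0.028(5420) + 0.7(49) = 65 − 164.688 + 151.76 + 34.3 = 86.372.
∂x/∂M = +0.028, so E_I = 0.028·(5420/86.372) ≈ 1.757.
E_I > 1: normal good (luxury).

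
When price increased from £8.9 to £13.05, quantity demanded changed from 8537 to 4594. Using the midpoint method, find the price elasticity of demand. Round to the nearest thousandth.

-1.588

%ΔQ = (4594 − 8537)/[(8537 + 4594)/2] = -3943/6565.5 ≈ -0.6006.
%ΔP = (13.05 − 8.9)/[(8.9 + 13.05)/2] = 4.15/10.975 ≈ 0.3781.
Arc elasticity E = %ΔQ/%ΔP ≈ -0.6006/0.3781 ≈ -1.588.
|E| > 1: demand is elastic over this range.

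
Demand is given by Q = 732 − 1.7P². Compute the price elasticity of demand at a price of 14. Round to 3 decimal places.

-1.671

At P = 14, Q = 398.8.
dQ/dP = −2·1.7·P = −47.6.
Point elasticity E = (dQ/dP)·(P/Q) = -47.6 × 14/398.8 ≈ -1.671.
|E| > 1, so demand is elastic at this price.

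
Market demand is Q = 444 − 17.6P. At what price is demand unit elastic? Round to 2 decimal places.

For linear demand Q = a − bP, E = −bP/(a − bP). |E| = 1 ⇒ bP = a − bP ⇒ P = a/(2b).
P = 444/(2·17.6) ≈ 12.61.

12.61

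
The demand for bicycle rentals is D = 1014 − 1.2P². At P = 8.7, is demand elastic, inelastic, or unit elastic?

At P = 8.7, D = 923.172.
dD/dP = −2·1.2·P = −20.88.
Point elasticity E = (dD/dP)·(P/D) = -20.88 × 8.7/923.172 ≈ -0.197.
|E| ≈ 0.197 < 1, so demand is inelastic.

inelastic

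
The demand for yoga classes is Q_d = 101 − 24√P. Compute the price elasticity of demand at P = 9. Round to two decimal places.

At P = 9, Q_d = 29.
dQ_d/dP = −24/(2√P) = −24/(2·3).
Point elasticity E = (dQ_d/dP)·(P/Q_d) = -4 × 9/29 ≈ -1.24.
|E| > 1, so demand is elastic at this price.

-1.24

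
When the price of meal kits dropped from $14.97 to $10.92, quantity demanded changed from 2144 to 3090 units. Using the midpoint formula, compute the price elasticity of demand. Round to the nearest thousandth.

-1.155

%Δq = (3090 − 2144)/[(2144 + 3090)/2] = 946/2617 ≈ 0.3615.
%ΔP = (10.92 − 14.97)/[(14.97 + 10.92)/2] = -4.05/12.945 ≈ -0.3129.
Arc elasticity E = %Δq/%ΔP ≈ 0.3615/-0.3129 ≈ -1.155.
|E| > 1: demand is elastic over this range.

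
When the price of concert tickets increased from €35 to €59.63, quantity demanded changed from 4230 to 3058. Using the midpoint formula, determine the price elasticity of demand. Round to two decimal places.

%ΔQ = (3058 − 4230)/[(4230 + 3058)/2] = -1172/3644 ≈ -0.3216.
%ΔP = (59.63 − 35)/[(35 + 59.63)/2] = 24.63/47.315 ≈ 0.5206.
Arc elasticity E = %ΔQ/%ΔP ≈ -0.3216/0.5206 ≈ -0.62.
|E| < 1: demand is inelastic over this range.

-0.62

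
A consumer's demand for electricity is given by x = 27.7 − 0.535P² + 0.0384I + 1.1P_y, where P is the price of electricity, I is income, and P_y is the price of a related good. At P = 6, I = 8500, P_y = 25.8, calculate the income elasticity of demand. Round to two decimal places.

Evaluating quantity at (P, I, P_y) gives x = 27.7 − 0.535(6)² + 0.0384(8500) + 1.1(25.8) = 27.7 − 19.26 + 326.4 + 28.38 = 363.22.
∂x/∂I = +0.0384, so E_I = 0.0384·(8500/363.22) ≈ 0.90.
E_I ∈ (0,1): normal good (necessity).

0.90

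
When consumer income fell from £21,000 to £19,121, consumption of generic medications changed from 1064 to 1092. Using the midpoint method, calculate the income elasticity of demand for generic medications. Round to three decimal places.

-0.277

%ΔQ = (1092 − 1064)/[(1064+1092)/2] = 28/1078 ≈ 0.0260.
%ΔI = (19,121 − 21,000)/[(21,000+19,121)/2] = -1879/20060.5 ≈ -0.0937.
E_I = %ΔQ/%ΔI ≈ -0.277.
E_I < 0: inferior good.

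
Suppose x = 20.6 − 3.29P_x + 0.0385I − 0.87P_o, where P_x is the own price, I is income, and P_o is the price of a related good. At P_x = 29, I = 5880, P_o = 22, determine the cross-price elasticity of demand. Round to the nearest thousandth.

-0.145

First evaluate x: 20.6 − 3.29(29) + 0.0385(5880) − 0.87(22) = 20.6 − 95.41 + 226.38 − 19.14 = 132.43.
∂x/∂P_o = −0.87, so E_xy = -0.87·(22/132.43) ≈ -0.145.
E_xy < 0: the goods are complements.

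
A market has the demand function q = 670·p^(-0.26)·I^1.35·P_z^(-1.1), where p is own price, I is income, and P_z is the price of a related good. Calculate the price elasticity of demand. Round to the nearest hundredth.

For a Cobb–Douglas (constant-elasticity) form q = A·p^α·…, the elasticity with respect to p equals the exponent α at every point.
Here the exponent on p is -0.26, so the price elasticity of demand is -0.26.

-0.26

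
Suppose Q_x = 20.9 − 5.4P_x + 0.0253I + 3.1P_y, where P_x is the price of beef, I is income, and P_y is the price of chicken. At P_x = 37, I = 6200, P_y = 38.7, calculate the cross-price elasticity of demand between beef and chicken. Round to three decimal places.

Substituting, Q_x = 20.9 − 5.4(37) + 0.0253(6200) + 3.1(38.7) = 20.9 − 199.8 + 156.86 + 119.97 = 97.93.
∂Q_x/∂P_y = +3.1, so E_xy = 3.1·(38.7/97.93) ≈ 1.225.
E_xy > 0: the goods are substitutes.

1.225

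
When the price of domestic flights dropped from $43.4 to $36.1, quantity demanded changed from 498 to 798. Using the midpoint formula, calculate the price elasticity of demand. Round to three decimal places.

%ΔQ = (798 − 498)/[(498 + 798)/2] = 300/648 ≈ 0.4630.
%ΔP = (36.1 − 43.4)/[(43.4 + 36.1)/2] = -7.3/39.75 ≈ -0.1836.
Arc elasticity E = %ΔQ/%ΔP ≈ 0.4630/-0.1836 ≈ -2.521.
|E| > 1: demand is elastic over this range.

-2.521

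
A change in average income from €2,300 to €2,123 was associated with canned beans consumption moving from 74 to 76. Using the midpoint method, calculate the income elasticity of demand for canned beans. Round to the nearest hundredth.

%ΔQ = (76 − 74)/[(74+76)/2] = 2/75 ≈ 0.0267.
%ΔI = (2,123 − 2,300)/[(2,300+2,123)/2] = -177/2211.5 ≈ -0.0800.
E_I = %ΔQ/%ΔI ≈ -0.33.
E_I < 0: inferior good.

-0.33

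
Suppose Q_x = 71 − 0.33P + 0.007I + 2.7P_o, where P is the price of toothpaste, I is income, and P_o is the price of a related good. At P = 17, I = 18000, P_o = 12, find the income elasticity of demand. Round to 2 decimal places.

0.56

Substituting, Q_x = 71 − 0.33(17) + 0.007(18000) + 2.7(12) = 71 − 5.61 + 126 + 32.4 = 223.79.
∂Q_x/∂I = +0.007, so E_I = 0.007·(18000/223.79) ≈ 0.56.
E_I ∈ (0,1): normal good (necessity).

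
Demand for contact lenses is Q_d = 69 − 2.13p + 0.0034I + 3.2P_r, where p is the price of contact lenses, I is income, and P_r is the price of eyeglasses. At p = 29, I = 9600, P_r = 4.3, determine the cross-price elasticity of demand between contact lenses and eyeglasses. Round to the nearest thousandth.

Q_d = 69 − 2.13(29) + 0.0034(9600) + 3.2(4.3) = 69 − 61.77 + 32.64 + 13.76 = 53.63.
∂Q_d/∂P_r = +3.2, so E_xy = 3.2·(4.3/53.63) ≈ 0.257.
E_xy > 0: the goods are substitutes.

0.257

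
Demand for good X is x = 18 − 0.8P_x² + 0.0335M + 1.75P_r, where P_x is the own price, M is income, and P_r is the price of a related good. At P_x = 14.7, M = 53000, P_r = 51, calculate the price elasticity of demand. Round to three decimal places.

x = 18 − 0.8(14.7)² + 0.0335(53000) + 1.75(51) = 18 − 172.872 + 1775.5 + 89.25 = 1709.878.
∂x/∂P_x = −2·0.8·P_x = -23.52, so E_p = -23.52·(14.7/1709.878) ≈ -0.202.
|E_p| < 1: demand is inelastic.

-0.202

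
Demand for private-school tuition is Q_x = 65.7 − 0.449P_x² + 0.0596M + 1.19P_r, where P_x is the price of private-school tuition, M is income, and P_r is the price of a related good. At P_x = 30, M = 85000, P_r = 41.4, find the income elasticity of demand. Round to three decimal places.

At the given point, Q_x = 65.7 − 0.449(30)² + 0.0596(85000) + 1.19(41.4) = 65.7 − 404.1 + 5066 + 49.266 = 4776.866.
∂Q_x/∂M = +0.0596, so E_I = 0.0596·(85000/4776.866) ≈ 1.061.
E_I > 1: normal good (luxury).

1.061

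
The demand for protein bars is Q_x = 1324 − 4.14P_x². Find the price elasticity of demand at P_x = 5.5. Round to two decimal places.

-0.21

At P_x = 5.5, Q_x = 1198.765.
dQ_x/dP_x = −2·4.14·P_x = −45.54.
Point elasticity E = (dQ_x/dP_x)·(P_x/Q_x) = -45.54 × 5.5/1198.765 ≈ -0.21.
|E| < 1, so demand is inelastic at this price.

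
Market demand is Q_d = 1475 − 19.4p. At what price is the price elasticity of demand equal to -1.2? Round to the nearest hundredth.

Set −bp/(a − bp) = −1.2 ⇒ bp = 1.2(a − bp) ⇒ bp(1+1.2) = 1.2·a.
p = 1.2·1475/(19.4·2.2) ≈ 41.47.

41.47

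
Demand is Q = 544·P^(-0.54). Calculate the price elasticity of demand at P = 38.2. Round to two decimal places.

For a Cobb–Douglas (constant-elasticity) form Q = A·P^α·…, the elasticity with respect to P equals the exponent α at every point.
Here the exponent on P is -0.54, so the price elasticity of demand is -0.54.

-0.54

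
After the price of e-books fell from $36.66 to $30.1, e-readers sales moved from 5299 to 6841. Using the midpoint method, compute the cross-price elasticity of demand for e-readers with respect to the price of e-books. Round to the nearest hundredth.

%ΔQ_x = (6841 − 5299)/[(5299+6841)/2] = 1542/6070 ≈ 0.2540.
%ΔP_y = (30.1 − 36.66)/[(36.66+30.1)/2] ≈ -0.1965.
E_xy = 0.2540/-0.1965 ≈ -1.29.
E_xy < 0, so e-readers and e-books are complements.

-1.29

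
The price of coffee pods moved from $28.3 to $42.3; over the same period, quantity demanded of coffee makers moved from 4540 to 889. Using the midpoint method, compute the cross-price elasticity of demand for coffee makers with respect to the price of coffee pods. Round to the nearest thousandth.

%ΔQ_x = (889 − 4540)/[(4540+889)/2] = -3651/2714.5 ≈ -1.3450.
%ΔP_y = (42.3 − 28.3)/[(28.3+42.3)/2] ≈ 0.3966.
E_xy = -1.3450/0.3966 ≈ -3.391.
E_xy < 0, so coffee makers and coffee pods are complements.

-3.391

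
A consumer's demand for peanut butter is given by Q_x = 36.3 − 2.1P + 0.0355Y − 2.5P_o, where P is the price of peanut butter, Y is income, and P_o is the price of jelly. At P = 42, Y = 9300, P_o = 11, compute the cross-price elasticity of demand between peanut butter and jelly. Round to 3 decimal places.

-0.110

Q_x = 36.3 − 2.1(42) + 0.0355(9300) − 2.5(11) = 36.3 − 88.2 + 330.15 − 27.5 = 250.75.
∂Q_x/∂P_o = −2.5, so E_xy = -2.5·(11/250.75) ≈ -0.110.
E_xy < 0: the goods are complements.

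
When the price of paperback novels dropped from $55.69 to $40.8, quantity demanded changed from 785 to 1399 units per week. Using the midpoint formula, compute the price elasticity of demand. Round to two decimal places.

-1.82

%Δq = (1399 − 785)/[(785 + 1399)/2] = 614/1092 ≈ 0.5623.
%ΔP = (40.8 − 55.69)/[(55.69 + 40.8)/2] = -14.89/48.245 ≈ -0.3086.
Arc elasticity E = %Δq/%ΔP ≈ 0.5623/-0.3086 ≈ -1.82.
|E| > 1: demand is elastic over this range.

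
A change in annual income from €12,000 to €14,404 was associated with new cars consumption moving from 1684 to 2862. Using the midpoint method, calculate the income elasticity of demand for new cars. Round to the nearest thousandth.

2.846

%ΔQ = (2862 − 1684)/[(1684+2862)/2] = 1178/2273 ≈ 0.5183.
%ΔI = (14,404 − 12,000)/[(12,000+14,404)/2] = 2404/13202 ≈ 0.1821.
E_I = %ΔQ/%ΔI ≈ 2.846.
E_I > 1: normal good (luxury).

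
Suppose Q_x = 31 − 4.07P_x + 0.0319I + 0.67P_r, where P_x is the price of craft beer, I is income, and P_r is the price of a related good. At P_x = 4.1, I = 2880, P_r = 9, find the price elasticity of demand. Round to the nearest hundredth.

Evaluating quantity at (P_x, I, P_r) gives Q_x = 31 − 4.07(4.1) + 0.0319(2880) + 0.67(9) = 31 − 16.687 + 91.872 + 6.03 = 112.215.
∂Q_x/∂P_x = −4.07, so E_p = (−4.07)·(4.1/112.215) ≈ -0.15.
|E_p| < 1: demand is inelastic.

-0.15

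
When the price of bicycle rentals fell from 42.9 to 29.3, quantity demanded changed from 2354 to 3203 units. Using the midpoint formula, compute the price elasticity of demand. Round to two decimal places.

%Δq = (3203 − 2354)/[(2354 + 3203)/2] = 849/2778.5 ≈ 0.3056.
%ΔP = (29.3 − 42.9)/[(42.9 + 29.3)/2] = -13.6/36.1 ≈ -0.3767.
Arc elasticity E = %Δq/%ΔP ≈ 0.3056/-0.3767 ≈ -0.81.
|E| < 1: demand is inelastic over this range.

-0.81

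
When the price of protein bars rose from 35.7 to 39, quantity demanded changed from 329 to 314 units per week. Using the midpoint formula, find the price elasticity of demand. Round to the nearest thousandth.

-0.528

%ΔQ = (314 − 329)/[(329 + 314)/2] = -15/321.5 ≈ -0.0467.
%Δp = (39 − 35.7)/[(35.7 + 39)/2] = 3.3/37.35 ≈ 0.0884.
Arc elasticity E = %ΔQ/%Δp ≈ -0.0467/0.0884 ≈ -0.528.
|E| < 1: demand is inelastic over this range.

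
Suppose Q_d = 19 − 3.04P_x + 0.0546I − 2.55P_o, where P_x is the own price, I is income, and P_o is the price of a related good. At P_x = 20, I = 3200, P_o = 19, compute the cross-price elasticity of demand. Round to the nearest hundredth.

At the given point, Q_d = 19 − 3.04(20) + 0.0546(3200) − 2.55(19) = 19 − 60.8 + 174.72 − 48.45 = 84.47.
∂Q_d/∂P_o = −2.55, so E_xy = -2.55·(19/84.47) ≈ -0.57.
E_xy < 0: the goods are complements.

-0.57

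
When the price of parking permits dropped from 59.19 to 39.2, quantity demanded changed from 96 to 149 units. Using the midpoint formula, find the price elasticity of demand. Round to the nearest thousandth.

-1.065

%Δq = (149 − 96)/[(96 + 149)/2] = 53/122.5 ≈ 0.4327.
%Δp = (39.2 − 59.19)/[(59.19 + 39.2)/2] = -19.99/49.195 ≈ -0.4063.
Arc elasticity E = %Δq/%Δp ≈ 0.4327/-0.4063 ≈ -1.065.
|E| > 1: demand is elastic over this range.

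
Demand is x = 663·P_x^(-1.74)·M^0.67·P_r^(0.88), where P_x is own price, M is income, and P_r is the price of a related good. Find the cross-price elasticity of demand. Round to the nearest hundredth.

0.88

For a Cobb–Douglas (constant-elasticity) form x = A·P_r^α·…, the elasticity with respect to P_r equals the exponent α at every point.
Here the exponent on P_r is 0.88, so the cross-price elasticity of demand is 0.88.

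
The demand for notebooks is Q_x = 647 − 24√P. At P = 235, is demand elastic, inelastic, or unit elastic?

inelastic

At P = 235, Q_x = 279.087.
dQ_x/dP = −24/(2√P) = −24/(2·15.3297).
Point elasticity E = (dQ_x/dP)·(P/Q_x) = -0.7828 × 235/279.087 ≈ -0.659.
|E| ≈ 0.659 < 1, so demand is inelastic.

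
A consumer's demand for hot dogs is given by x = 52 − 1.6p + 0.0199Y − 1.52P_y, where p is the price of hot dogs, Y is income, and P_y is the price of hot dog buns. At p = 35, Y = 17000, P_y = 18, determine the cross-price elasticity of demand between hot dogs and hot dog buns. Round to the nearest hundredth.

-0.09

First evaluate x: 52 − 1.6(35) + 0.0199(17000) − 1.52(18) = 52 − 56 + 338.3 − 27.36 = 306.94.
∂x/∂P_y = −1.52, so E_xy = -1.52·(18/306.94) ≈ -0.09.
E_xy < 0: the goods are complements.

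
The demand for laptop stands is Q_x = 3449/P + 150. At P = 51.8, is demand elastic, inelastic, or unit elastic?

inelastic

At P = 51.8, Q_x = 216.583.
dQ_x/dP = −3449/P² = −1.2854.
Point elasticity E = (dQ_x/dP)·(P/Q_x) = -1.2854 × 51.8/216.583 ≈ -0.307.
|E| ≈ 0.307 < 1, so demand is inelastic.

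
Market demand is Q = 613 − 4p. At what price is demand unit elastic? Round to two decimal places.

For linear demand Q = a − bp, E = −bp/(a − bp). |E| = 1 ⇒ bp = a − bp ⇒ p = a/(2b).
p = 613/(2·4) ≈ 76.63.

76.63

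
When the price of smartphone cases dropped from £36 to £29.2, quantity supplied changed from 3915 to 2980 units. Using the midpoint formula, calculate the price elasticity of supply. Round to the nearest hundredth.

%Δq = (2980 − 3915)/[(3915 + 2980)/2] = -935/3447.5 ≈ -0.2712.
%Δp = (29.2 − 36)/[(36 + 29.2)/2] = -6.8/32.6 ≈ -0.2086.
Arc elasticity E = %Δq/%Δp ≈ -0.2712/-0.2086 ≈ 1.30.
|E| > 1: supply is elastic over this range.

1.30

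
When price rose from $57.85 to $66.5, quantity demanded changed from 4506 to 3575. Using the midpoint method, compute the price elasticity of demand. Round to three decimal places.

%ΔQ = (3575 − 4506)/[(4506 + 3575)/2] = -931/4040.5 ≈ -0.2304.
%Δp = (66.5 − 57.85)/[(57.85 + 66.5)/2] = 8.65/62.175 ≈ 0.1391.
Arc elasticity E = %ΔQ/%Δp ≈ -0.2304/0.1391 ≈ -1.656.
|E| > 1: demand is elastic over this range.

-1.656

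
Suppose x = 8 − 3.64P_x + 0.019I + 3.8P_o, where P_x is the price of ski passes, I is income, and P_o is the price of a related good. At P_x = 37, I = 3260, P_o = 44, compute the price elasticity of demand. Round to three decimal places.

-1.314

Evaluating quantity at (P_x, I, P_o) gives x = 8 − 3.64(37) + 0.019(3260) + 3.8(44) = 8 − 134.68 + 61.94 + 167.2 = 102.46.
∂x/∂P_x = −3.64, so E_p = (−3.64)·(37/102.46) ≈ -1.314.
|E_p| > 1: demand is elastic.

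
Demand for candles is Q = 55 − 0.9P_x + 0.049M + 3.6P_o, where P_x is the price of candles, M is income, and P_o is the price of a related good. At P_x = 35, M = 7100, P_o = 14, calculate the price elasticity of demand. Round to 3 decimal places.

At the given point, Q = 55 − 0.9(35) + 0.049(7100) + 3.6(14) = 55 − 31.5 + 347.9 + 50.4 = 421.8.
∂Q/∂P_x = −0.9, so E_p = (−0.9)·(35/421.8) ≈ -0.075.
|E_p| < 1: demand is inelastic.

-0.075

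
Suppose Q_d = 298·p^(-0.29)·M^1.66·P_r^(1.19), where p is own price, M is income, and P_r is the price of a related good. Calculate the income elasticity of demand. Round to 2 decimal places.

For a Cobb–Douglas (constant-elasticity) form Q_d = A·M^α·…, the elasticity with respect to M equals the exponent α at every point.
Here the exponent on M is 1.66, so the income elasticity of demand is 1.66.

1.66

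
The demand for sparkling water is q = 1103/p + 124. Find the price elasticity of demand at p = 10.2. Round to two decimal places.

At p = 10.2, q = 232.1373.
dq/dp = −1103/p² = −10.6017.
Point elasticity E = (dq/dp)·(p/q) = -10.6017 × 10.2/232.1373 ≈ -0.47.
|E| < 1, so demand is inelastic at this price.

-0.47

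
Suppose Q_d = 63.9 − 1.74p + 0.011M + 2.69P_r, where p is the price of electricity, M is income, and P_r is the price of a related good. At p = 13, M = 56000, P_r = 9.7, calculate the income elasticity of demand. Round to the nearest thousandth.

0.901

Substituting, Q_d = 63.9 − 1.74(13) + 0.011(56000) + 2.69(9.7) = 63.9 − 22.62 + 616 + 26.093 = 683.373.
∂Q_d/∂M = +0.011, so E_I = 0.011·(56000/683.373) ≈ 0.901.
E_I ∈ (0,1): normal good (necessity).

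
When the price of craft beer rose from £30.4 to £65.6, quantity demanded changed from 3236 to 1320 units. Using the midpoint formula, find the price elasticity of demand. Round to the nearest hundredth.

%Δq = (1320 − 3236)/[(3236 + 1320)/2] = -1916/2278 ≈ -0.8411.
%Δp = (65.6 − 30.4)/[(30.4 + 65.6)/2] = 35.2/48 ≈ 0.7333.
Arc elasticity E = %Δq/%Δp ≈ -0.8411/0.7333 ≈ -1.15.
|E| > 1: demand is elastic over this range.

-1.15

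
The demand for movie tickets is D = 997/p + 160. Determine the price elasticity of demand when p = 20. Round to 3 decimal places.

-0.238

At p = 20, D = 209.85.
dD/dp = −997/p² = −2.4925.
Point elasticity E = (dD/dp)·(p/D) = -2.4925 × 20/209.85 ≈ -0.238.
|E| < 1, so demand is inelastic at this price.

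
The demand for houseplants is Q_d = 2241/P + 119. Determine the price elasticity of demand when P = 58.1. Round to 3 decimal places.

At P = 58.1, Q_d = 157.5714.
dQ_d/dP = −2241/P² = −0.6639.
Point elasticity E = (dQ_d/dP)·(P/Q_d) = -0.6639 × 58.1/157.5714 ≈ -0.245.
|E| < 1, so demand is inelastic at this price.

-0.245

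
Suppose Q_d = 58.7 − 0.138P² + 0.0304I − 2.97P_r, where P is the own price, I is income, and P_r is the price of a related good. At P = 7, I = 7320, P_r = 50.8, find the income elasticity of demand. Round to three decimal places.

Substituting, Q_d = 58.7 − 0.138(7)² + 0.0304(7320) − 2.97(50.8) = 58.7 − 6.762 + 222.528 − 150.876 = 123.59.
∂Q_d/∂I = +0.0304, so E_I = 0.0304·(7320/123.59) ≈ 1.801.
E_I > 1: normal good (luxury).

1.801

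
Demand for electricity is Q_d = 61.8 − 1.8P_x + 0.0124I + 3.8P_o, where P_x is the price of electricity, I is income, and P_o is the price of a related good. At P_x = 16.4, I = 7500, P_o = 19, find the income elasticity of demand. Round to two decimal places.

0.47

First evaluate Q_d: 61.8 − 1.8(16.4) + 0.0124(7500) + 3.8(19) = 61.8 − 29.52 + 93 + 72.2 = 197.48.
∂Q_d/∂I = +0.0124, so E_I = 0.0124·(7500/197.48) ≈ 0.47.
E_I ∈ (0,1): normal good (necessity).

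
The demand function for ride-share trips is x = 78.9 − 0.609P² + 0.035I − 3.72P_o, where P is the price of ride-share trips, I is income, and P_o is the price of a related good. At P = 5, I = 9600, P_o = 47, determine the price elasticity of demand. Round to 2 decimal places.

-0.14

At the given point, x = 78.9 − 0.609(5)² + 0.035(9600) − 3.72(47) = 78.9 − 15.225 + 336 − 174.84 = 224.835.
∂x/∂P = −2·0.609·P = -6.09, so E_p = -6.09·(5/224.835) ≈ -0.14.
|E_p| < 1: demand is inelastic.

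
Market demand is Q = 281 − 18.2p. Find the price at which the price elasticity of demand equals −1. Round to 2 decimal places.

For linear demand Q = a − bp, E = −bp/(a − bp). |E| = 1 ⇒ bp = a − bp ⇒ p = a/(2b).
p = 281/(2·18.2) ≈ 7.72.

7.72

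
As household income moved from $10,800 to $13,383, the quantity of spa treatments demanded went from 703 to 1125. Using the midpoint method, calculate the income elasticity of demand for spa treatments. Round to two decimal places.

2.16

%ΔQ = (1125 − 703)/[(703+1125)/2] = 422/914 ≈ 0.4617.
%ΔM = (13,383 − 10,800)/[(10,800+13,383)/2] = 2583/12091.5 ≈ 0.2136.
E_I = %ΔQ/%ΔM ≈ 2.16.
E_I > 1: normal good (luxury).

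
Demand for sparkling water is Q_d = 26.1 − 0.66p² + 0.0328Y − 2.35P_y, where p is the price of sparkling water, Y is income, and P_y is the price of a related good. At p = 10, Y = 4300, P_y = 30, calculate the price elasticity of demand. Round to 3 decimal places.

-4.308

First evaluate Q_d: 26.1 − 0.66(10)² + 0.0328(4300) − 2.35(30) = 26.1 − 66 + 141.04 − 70.5 = 30.64.
∂Q_d/∂p = −2·0.66·p = -13.2, so E_p = -13.2·(10/30.64) ≈ -4.308.
|E_p| > 1: demand is elastic.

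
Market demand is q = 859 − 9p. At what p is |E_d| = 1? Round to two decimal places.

47.72

For linear demand q = a − bp, E = −bp/(a − bp). |E| = 1 ⇒ bp = a − bp ⇒ p = a/(2b).
p = 859/(2·9) ≈ 47.72.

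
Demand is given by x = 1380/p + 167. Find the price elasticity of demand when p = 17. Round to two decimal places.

At p = 17, x = 248.1765.
dx/dp = −1380/p² = −4.7751.
Point elasticity E = (dx/dp)·(p/x) = -4.7751 × 17/248.1765 ≈ -0.33.
|E| < 1, so demand is inelastic at this price.

-0.33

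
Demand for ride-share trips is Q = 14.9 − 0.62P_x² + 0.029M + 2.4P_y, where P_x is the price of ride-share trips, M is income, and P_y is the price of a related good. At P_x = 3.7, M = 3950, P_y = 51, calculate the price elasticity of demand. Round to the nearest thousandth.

-0.070

Evaluating quantity at (P_x, M, P_y) gives Q = 14.9 − 0.62(3.7)² + 0.029(3950) + 2.4(51) = 14.9 − 8.4878 + 114.55 + 122.4 = 243.3622.
∂Q/∂P_x = −2·0.62·P_x = -4.588, so E_p = -4.588·(3.7/243.3622) ≈ -0.070.
|E_p| < 1: demand is inelastic.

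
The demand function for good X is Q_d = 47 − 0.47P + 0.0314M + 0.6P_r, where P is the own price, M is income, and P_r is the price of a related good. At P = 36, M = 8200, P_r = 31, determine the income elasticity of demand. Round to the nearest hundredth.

Q_d = 47 − 0.47(36) + 0.0314(8200) + 0.6(31) = 47 − 16.92 + 257.48 + 18.6 = 306.16.
∂Q_d/∂M = +0.0314, so E_I = 0.0314·(8200/306.16) ≈ 0.84.
E_I ∈ (0,1): normal good (necessity).

0.84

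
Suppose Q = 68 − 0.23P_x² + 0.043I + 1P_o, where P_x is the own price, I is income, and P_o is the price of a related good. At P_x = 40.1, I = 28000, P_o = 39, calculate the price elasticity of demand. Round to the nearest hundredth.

-0.79

At the given point, Q = 68 − 0.23(40.1)² + 0.043(28000) + 1(39) = 68 − 369.8423 + 1204 + 39 = 941.1577.
∂Q/∂P_x = −2·0.23·P_x = -18.446, so E_p = -18.446·(40.1/941.1577) ≈ -0.79.
|E_p| < 1: demand is inelastic.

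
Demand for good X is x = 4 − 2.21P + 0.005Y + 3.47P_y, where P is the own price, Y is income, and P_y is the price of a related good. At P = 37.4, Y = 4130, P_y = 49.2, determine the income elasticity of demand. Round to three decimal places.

0.183

Evaluating quantity at (P, Y, P_y) gives x = 4 − 2.21(37.4) + 0.005(4130) + 3.47(49.2) = 4 − 82.654 + 20.65 + 170.724 = 112.72.
∂x/∂Y = +0.005, so E_I = 0.005·(4130/112.72) ≈ 0.183.
E_I ∈ (0,1): normal good (necessity).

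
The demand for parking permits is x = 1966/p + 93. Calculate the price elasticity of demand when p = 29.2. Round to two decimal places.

-0.42

At p = 29.2, x = 160.3288.
dx/dp = −1966/p² = −2.3058.
Point elasticity E = (dx/dp)·(p/x) = -2.3058 × 29.2/160.3288 ≈ -0.42.
|E| < 1, so demand is inelastic at this price.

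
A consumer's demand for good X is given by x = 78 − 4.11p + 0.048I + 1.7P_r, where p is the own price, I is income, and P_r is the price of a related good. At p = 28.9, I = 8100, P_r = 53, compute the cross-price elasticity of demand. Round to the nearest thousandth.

0.206

First evaluate x: 78 − 4.11(28.9) + 0.048(8100) + 1.7(53) = 78 − 118.779 + 388.8 + 90.1 = 438.121.
∂x/∂P_r = +1.7, so E_xy = 1.7·(53/438.121) ≈ 0.206.
E_xy > 0: the goods are substitutes.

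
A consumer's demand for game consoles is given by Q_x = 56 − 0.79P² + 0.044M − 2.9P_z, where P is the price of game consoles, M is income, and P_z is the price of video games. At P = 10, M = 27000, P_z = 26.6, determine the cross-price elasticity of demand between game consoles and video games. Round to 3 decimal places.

-0.071

At the given point, Q_x = 56 − 0.79(10)² + 0.044(27000) − 2.9(26.6) = 56 − 79 + 1188 − 77.14 = 1087.86.
∂Q_x/∂P_z = −2.9, so E_xy = -2.9·(26.6/1087.86) ≈ -0.071.
E_xy < 0: the goods are complements.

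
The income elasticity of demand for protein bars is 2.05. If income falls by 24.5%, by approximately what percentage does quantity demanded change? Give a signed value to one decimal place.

%ΔQ ≈ E × %ΔI = (2.05) × (-24.5%) ≈ -50.2%.

-50.2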